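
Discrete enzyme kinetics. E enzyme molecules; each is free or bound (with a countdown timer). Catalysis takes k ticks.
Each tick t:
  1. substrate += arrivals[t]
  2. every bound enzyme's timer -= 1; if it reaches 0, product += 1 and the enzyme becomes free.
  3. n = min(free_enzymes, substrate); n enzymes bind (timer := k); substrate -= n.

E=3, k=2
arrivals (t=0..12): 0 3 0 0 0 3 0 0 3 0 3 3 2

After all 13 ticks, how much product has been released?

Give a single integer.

Answer: 12

Derivation:
t=0: arr=0 -> substrate=0 bound=0 product=0
t=1: arr=3 -> substrate=0 bound=3 product=0
t=2: arr=0 -> substrate=0 bound=3 product=0
t=3: arr=0 -> substrate=0 bound=0 product=3
t=4: arr=0 -> substrate=0 bound=0 product=3
t=5: arr=3 -> substrate=0 bound=3 product=3
t=6: arr=0 -> substrate=0 bound=3 product=3
t=7: arr=0 -> substrate=0 bound=0 product=6
t=8: arr=3 -> substrate=0 bound=3 product=6
t=9: arr=0 -> substrate=0 bound=3 product=6
t=10: arr=3 -> substrate=0 bound=3 product=9
t=11: arr=3 -> substrate=3 bound=3 product=9
t=12: arr=2 -> substrate=2 bound=3 product=12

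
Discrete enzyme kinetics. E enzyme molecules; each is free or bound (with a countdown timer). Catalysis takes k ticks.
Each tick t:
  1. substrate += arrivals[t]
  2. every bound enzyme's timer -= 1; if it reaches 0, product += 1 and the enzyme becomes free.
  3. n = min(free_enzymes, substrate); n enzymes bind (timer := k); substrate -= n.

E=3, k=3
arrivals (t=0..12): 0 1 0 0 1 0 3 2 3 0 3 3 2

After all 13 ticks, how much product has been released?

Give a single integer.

Answer: 7

Derivation:
t=0: arr=0 -> substrate=0 bound=0 product=0
t=1: arr=1 -> substrate=0 bound=1 product=0
t=2: arr=0 -> substrate=0 bound=1 product=0
t=3: arr=0 -> substrate=0 bound=1 product=0
t=4: arr=1 -> substrate=0 bound=1 product=1
t=5: arr=0 -> substrate=0 bound=1 product=1
t=6: arr=3 -> substrate=1 bound=3 product=1
t=7: arr=2 -> substrate=2 bound=3 product=2
t=8: arr=3 -> substrate=5 bound=3 product=2
t=9: arr=0 -> substrate=3 bound=3 product=4
t=10: arr=3 -> substrate=5 bound=3 product=5
t=11: arr=3 -> substrate=8 bound=3 product=5
t=12: arr=2 -> substrate=8 bound=3 product=7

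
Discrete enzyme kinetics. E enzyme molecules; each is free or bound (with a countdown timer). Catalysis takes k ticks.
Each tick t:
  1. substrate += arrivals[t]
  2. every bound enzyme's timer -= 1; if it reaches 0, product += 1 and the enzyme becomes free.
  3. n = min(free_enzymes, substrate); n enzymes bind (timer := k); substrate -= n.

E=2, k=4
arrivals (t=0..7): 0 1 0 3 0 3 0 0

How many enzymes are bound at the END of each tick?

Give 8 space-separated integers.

t=0: arr=0 -> substrate=0 bound=0 product=0
t=1: arr=1 -> substrate=0 bound=1 product=0
t=2: arr=0 -> substrate=0 bound=1 product=0
t=3: arr=3 -> substrate=2 bound=2 product=0
t=4: arr=0 -> substrate=2 bound=2 product=0
t=5: arr=3 -> substrate=4 bound=2 product=1
t=6: arr=0 -> substrate=4 bound=2 product=1
t=7: arr=0 -> substrate=3 bound=2 product=2

Answer: 0 1 1 2 2 2 2 2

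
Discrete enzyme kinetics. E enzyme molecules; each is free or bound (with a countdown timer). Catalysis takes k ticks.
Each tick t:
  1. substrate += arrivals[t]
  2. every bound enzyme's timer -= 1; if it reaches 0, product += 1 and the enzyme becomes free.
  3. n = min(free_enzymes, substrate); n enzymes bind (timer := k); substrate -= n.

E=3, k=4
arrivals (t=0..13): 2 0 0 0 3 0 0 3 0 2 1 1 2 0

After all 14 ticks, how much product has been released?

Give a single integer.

Answer: 8

Derivation:
t=0: arr=2 -> substrate=0 bound=2 product=0
t=1: arr=0 -> substrate=0 bound=2 product=0
t=2: arr=0 -> substrate=0 bound=2 product=0
t=3: arr=0 -> substrate=0 bound=2 product=0
t=4: arr=3 -> substrate=0 bound=3 product=2
t=5: arr=0 -> substrate=0 bound=3 product=2
t=6: arr=0 -> substrate=0 bound=3 product=2
t=7: arr=3 -> substrate=3 bound=3 product=2
t=8: arr=0 -> substrate=0 bound=3 product=5
t=9: arr=2 -> substrate=2 bound=3 product=5
t=10: arr=1 -> substrate=3 bound=3 product=5
t=11: arr=1 -> substrate=4 bound=3 product=5
t=12: arr=2 -> substrate=3 bound=3 product=8
t=13: arr=0 -> substrate=3 bound=3 product=8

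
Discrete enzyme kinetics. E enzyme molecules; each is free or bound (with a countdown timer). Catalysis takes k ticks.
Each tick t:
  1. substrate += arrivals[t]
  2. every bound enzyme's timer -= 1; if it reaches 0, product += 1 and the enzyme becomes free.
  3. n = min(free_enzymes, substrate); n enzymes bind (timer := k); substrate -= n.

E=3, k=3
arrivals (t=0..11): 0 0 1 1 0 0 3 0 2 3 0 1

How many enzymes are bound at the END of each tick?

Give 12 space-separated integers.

t=0: arr=0 -> substrate=0 bound=0 product=0
t=1: arr=0 -> substrate=0 bound=0 product=0
t=2: arr=1 -> substrate=0 bound=1 product=0
t=3: arr=1 -> substrate=0 bound=2 product=0
t=4: arr=0 -> substrate=0 bound=2 product=0
t=5: arr=0 -> substrate=0 bound=1 product=1
t=6: arr=3 -> substrate=0 bound=3 product=2
t=7: arr=0 -> substrate=0 bound=3 product=2
t=8: arr=2 -> substrate=2 bound=3 product=2
t=9: arr=3 -> substrate=2 bound=3 product=5
t=10: arr=0 -> substrate=2 bound=3 product=5
t=11: arr=1 -> substrate=3 bound=3 product=5

Answer: 0 0 1 2 2 1 3 3 3 3 3 3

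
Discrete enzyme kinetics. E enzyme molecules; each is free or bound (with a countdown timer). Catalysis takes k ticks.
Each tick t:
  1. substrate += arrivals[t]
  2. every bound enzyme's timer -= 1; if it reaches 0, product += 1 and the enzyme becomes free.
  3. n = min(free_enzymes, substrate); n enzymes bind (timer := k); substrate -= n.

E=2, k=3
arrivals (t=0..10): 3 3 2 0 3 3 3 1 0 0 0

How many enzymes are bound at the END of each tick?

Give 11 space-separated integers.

t=0: arr=3 -> substrate=1 bound=2 product=0
t=1: arr=3 -> substrate=4 bound=2 product=0
t=2: arr=2 -> substrate=6 bound=2 product=0
t=3: arr=0 -> substrate=4 bound=2 product=2
t=4: arr=3 -> substrate=7 bound=2 product=2
t=5: arr=3 -> substrate=10 bound=2 product=2
t=6: arr=3 -> substrate=11 bound=2 product=4
t=7: arr=1 -> substrate=12 bound=2 product=4
t=8: arr=0 -> substrate=12 bound=2 product=4
t=9: arr=0 -> substrate=10 bound=2 product=6
t=10: arr=0 -> substrate=10 bound=2 product=6

Answer: 2 2 2 2 2 2 2 2 2 2 2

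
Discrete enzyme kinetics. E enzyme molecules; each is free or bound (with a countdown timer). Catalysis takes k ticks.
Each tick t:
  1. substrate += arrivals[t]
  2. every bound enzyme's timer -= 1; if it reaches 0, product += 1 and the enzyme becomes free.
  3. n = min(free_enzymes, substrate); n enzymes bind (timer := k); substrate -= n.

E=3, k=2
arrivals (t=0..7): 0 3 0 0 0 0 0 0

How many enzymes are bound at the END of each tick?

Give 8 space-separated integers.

Answer: 0 3 3 0 0 0 0 0

Derivation:
t=0: arr=0 -> substrate=0 bound=0 product=0
t=1: arr=3 -> substrate=0 bound=3 product=0
t=2: arr=0 -> substrate=0 bound=3 product=0
t=3: arr=0 -> substrate=0 bound=0 product=3
t=4: arr=0 -> substrate=0 bound=0 product=3
t=5: arr=0 -> substrate=0 bound=0 product=3
t=6: arr=0 -> substrate=0 bound=0 product=3
t=7: arr=0 -> substrate=0 bound=0 product=3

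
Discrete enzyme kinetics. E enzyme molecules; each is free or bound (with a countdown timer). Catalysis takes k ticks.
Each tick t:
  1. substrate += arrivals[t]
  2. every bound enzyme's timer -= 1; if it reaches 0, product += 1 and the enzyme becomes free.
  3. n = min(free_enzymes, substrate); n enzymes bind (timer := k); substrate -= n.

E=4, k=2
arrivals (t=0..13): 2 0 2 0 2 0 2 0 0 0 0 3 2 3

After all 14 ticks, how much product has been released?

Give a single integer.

t=0: arr=2 -> substrate=0 bound=2 product=0
t=1: arr=0 -> substrate=0 bound=2 product=0
t=2: arr=2 -> substrate=0 bound=2 product=2
t=3: arr=0 -> substrate=0 bound=2 product=2
t=4: arr=2 -> substrate=0 bound=2 product=4
t=5: arr=0 -> substrate=0 bound=2 product=4
t=6: arr=2 -> substrate=0 bound=2 product=6
t=7: arr=0 -> substrate=0 bound=2 product=6
t=8: arr=0 -> substrate=0 bound=0 product=8
t=9: arr=0 -> substrate=0 bound=0 product=8
t=10: arr=0 -> substrate=0 bound=0 product=8
t=11: arr=3 -> substrate=0 bound=3 product=8
t=12: arr=2 -> substrate=1 bound=4 product=8
t=13: arr=3 -> substrate=1 bound=4 product=11

Answer: 11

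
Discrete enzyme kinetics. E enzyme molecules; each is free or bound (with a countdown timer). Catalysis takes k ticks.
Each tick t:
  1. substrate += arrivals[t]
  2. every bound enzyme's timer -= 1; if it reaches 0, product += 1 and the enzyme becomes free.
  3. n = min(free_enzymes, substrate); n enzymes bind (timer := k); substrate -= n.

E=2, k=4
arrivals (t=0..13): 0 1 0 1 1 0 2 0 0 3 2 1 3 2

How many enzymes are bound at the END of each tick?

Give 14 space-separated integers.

t=0: arr=0 -> substrate=0 bound=0 product=0
t=1: arr=1 -> substrate=0 bound=1 product=0
t=2: arr=0 -> substrate=0 bound=1 product=0
t=3: arr=1 -> substrate=0 bound=2 product=0
t=4: arr=1 -> substrate=1 bound=2 product=0
t=5: arr=0 -> substrate=0 bound=2 product=1
t=6: arr=2 -> substrate=2 bound=2 product=1
t=7: arr=0 -> substrate=1 bound=2 product=2
t=8: arr=0 -> substrate=1 bound=2 product=2
t=9: arr=3 -> substrate=3 bound=2 product=3
t=10: arr=2 -> substrate=5 bound=2 product=3
t=11: arr=1 -> substrate=5 bound=2 product=4
t=12: arr=3 -> substrate=8 bound=2 product=4
t=13: arr=2 -> substrate=9 bound=2 product=5

Answer: 0 1 1 2 2 2 2 2 2 2 2 2 2 2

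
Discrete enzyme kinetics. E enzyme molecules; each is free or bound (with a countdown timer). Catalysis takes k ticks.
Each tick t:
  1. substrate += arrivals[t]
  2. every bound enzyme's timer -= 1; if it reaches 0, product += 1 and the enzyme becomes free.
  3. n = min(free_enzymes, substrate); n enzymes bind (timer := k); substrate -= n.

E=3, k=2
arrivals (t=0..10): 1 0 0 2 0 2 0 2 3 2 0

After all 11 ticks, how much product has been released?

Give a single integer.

Answer: 8

Derivation:
t=0: arr=1 -> substrate=0 bound=1 product=0
t=1: arr=0 -> substrate=0 bound=1 product=0
t=2: arr=0 -> substrate=0 bound=0 product=1
t=3: arr=2 -> substrate=0 bound=2 product=1
t=4: arr=0 -> substrate=0 bound=2 product=1
t=5: arr=2 -> substrate=0 bound=2 product=3
t=6: arr=0 -> substrate=0 bound=2 product=3
t=7: arr=2 -> substrate=0 bound=2 product=5
t=8: arr=3 -> substrate=2 bound=3 product=5
t=9: arr=2 -> substrate=2 bound=3 product=7
t=10: arr=0 -> substrate=1 bound=3 product=8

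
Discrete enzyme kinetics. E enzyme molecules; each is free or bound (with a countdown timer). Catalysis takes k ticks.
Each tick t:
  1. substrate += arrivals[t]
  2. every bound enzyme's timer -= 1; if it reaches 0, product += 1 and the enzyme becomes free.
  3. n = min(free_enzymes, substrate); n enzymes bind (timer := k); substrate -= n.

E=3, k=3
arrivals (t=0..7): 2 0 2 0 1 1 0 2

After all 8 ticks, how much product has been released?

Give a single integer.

t=0: arr=2 -> substrate=0 bound=2 product=0
t=1: arr=0 -> substrate=0 bound=2 product=0
t=2: arr=2 -> substrate=1 bound=3 product=0
t=3: arr=0 -> substrate=0 bound=2 product=2
t=4: arr=1 -> substrate=0 bound=3 product=2
t=5: arr=1 -> substrate=0 bound=3 product=3
t=6: arr=0 -> substrate=0 bound=2 product=4
t=7: arr=2 -> substrate=0 bound=3 product=5

Answer: 5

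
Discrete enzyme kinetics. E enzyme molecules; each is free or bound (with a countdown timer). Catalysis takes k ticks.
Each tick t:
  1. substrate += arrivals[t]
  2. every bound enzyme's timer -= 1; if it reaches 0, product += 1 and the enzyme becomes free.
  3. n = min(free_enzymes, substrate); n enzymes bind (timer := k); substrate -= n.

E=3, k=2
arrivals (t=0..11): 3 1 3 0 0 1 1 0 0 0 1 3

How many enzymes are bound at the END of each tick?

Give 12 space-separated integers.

t=0: arr=3 -> substrate=0 bound=3 product=0
t=1: arr=1 -> substrate=1 bound=3 product=0
t=2: arr=3 -> substrate=1 bound=3 product=3
t=3: arr=0 -> substrate=1 bound=3 product=3
t=4: arr=0 -> substrate=0 bound=1 product=6
t=5: arr=1 -> substrate=0 bound=2 product=6
t=6: arr=1 -> substrate=0 bound=2 product=7
t=7: arr=0 -> substrate=0 bound=1 product=8
t=8: arr=0 -> substrate=0 bound=0 product=9
t=9: arr=0 -> substrate=0 bound=0 product=9
t=10: arr=1 -> substrate=0 bound=1 product=9
t=11: arr=3 -> substrate=1 bound=3 product=9

Answer: 3 3 3 3 1 2 2 1 0 0 1 3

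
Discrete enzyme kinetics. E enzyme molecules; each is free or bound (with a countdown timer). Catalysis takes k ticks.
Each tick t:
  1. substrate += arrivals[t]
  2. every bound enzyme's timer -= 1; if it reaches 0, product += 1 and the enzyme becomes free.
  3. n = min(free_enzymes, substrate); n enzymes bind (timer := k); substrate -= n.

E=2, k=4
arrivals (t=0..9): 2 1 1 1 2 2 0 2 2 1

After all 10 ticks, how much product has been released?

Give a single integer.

Answer: 4

Derivation:
t=0: arr=2 -> substrate=0 bound=2 product=0
t=1: arr=1 -> substrate=1 bound=2 product=0
t=2: arr=1 -> substrate=2 bound=2 product=0
t=3: arr=1 -> substrate=3 bound=2 product=0
t=4: arr=2 -> substrate=3 bound=2 product=2
t=5: arr=2 -> substrate=5 bound=2 product=2
t=6: arr=0 -> substrate=5 bound=2 product=2
t=7: arr=2 -> substrate=7 bound=2 product=2
t=8: arr=2 -> substrate=7 bound=2 product=4
t=9: arr=1 -> substrate=8 bound=2 product=4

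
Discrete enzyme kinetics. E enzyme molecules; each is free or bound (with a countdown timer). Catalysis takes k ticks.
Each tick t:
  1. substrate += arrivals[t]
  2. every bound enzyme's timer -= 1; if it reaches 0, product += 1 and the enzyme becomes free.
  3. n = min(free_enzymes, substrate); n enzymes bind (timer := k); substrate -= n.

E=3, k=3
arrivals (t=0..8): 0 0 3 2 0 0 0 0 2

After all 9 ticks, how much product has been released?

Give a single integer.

t=0: arr=0 -> substrate=0 bound=0 product=0
t=1: arr=0 -> substrate=0 bound=0 product=0
t=2: arr=3 -> substrate=0 bound=3 product=0
t=3: arr=2 -> substrate=2 bound=3 product=0
t=4: arr=0 -> substrate=2 bound=3 product=0
t=5: arr=0 -> substrate=0 bound=2 product=3
t=6: arr=0 -> substrate=0 bound=2 product=3
t=7: arr=0 -> substrate=0 bound=2 product=3
t=8: arr=2 -> substrate=0 bound=2 product=5

Answer: 5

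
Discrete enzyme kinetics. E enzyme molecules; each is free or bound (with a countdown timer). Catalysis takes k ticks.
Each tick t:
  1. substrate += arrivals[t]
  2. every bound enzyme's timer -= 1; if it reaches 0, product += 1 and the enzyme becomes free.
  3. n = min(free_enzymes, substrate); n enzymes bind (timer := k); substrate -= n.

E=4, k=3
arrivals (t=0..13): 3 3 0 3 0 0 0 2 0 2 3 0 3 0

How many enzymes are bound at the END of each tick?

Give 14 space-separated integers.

t=0: arr=3 -> substrate=0 bound=3 product=0
t=1: arr=3 -> substrate=2 bound=4 product=0
t=2: arr=0 -> substrate=2 bound=4 product=0
t=3: arr=3 -> substrate=2 bound=4 product=3
t=4: arr=0 -> substrate=1 bound=4 product=4
t=5: arr=0 -> substrate=1 bound=4 product=4
t=6: arr=0 -> substrate=0 bound=2 product=7
t=7: arr=2 -> substrate=0 bound=3 product=8
t=8: arr=0 -> substrate=0 bound=3 product=8
t=9: arr=2 -> substrate=0 bound=4 product=9
t=10: arr=3 -> substrate=1 bound=4 product=11
t=11: arr=0 -> substrate=1 bound=4 product=11
t=12: arr=3 -> substrate=2 bound=4 product=13
t=13: arr=0 -> substrate=0 bound=4 product=15

Answer: 3 4 4 4 4 4 2 3 3 4 4 4 4 4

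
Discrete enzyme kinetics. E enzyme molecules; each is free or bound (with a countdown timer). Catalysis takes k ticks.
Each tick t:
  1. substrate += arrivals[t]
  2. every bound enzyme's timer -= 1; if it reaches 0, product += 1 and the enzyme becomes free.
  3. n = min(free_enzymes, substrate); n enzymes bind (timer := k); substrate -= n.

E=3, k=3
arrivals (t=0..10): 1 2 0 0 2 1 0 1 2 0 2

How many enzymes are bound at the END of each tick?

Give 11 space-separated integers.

t=0: arr=1 -> substrate=0 bound=1 product=0
t=1: arr=2 -> substrate=0 bound=3 product=0
t=2: arr=0 -> substrate=0 bound=3 product=0
t=3: arr=0 -> substrate=0 bound=2 product=1
t=4: arr=2 -> substrate=0 bound=2 product=3
t=5: arr=1 -> substrate=0 bound=3 product=3
t=6: arr=0 -> substrate=0 bound=3 product=3
t=7: arr=1 -> substrate=0 bound=2 product=5
t=8: arr=2 -> substrate=0 bound=3 product=6
t=9: arr=0 -> substrate=0 bound=3 product=6
t=10: arr=2 -> substrate=1 bound=3 product=7

Answer: 1 3 3 2 2 3 3 2 3 3 3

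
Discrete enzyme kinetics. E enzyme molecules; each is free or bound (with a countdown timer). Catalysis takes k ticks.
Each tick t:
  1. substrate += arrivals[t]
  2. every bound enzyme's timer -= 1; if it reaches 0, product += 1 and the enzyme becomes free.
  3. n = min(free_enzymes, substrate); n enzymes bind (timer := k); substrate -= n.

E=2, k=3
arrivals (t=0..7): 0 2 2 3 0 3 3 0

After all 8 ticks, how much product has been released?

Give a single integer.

Answer: 4

Derivation:
t=0: arr=0 -> substrate=0 bound=0 product=0
t=1: arr=2 -> substrate=0 bound=2 product=0
t=2: arr=2 -> substrate=2 bound=2 product=0
t=3: arr=3 -> substrate=5 bound=2 product=0
t=4: arr=0 -> substrate=3 bound=2 product=2
t=5: arr=3 -> substrate=6 bound=2 product=2
t=6: arr=3 -> substrate=9 bound=2 product=2
t=7: arr=0 -> substrate=7 bound=2 product=4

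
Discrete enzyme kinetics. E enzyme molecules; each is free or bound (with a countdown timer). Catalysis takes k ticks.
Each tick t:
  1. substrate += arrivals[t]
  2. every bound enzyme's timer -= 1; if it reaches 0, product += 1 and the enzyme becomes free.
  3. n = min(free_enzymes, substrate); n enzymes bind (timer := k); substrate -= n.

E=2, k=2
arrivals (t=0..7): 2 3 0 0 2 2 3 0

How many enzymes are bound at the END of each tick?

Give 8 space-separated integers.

Answer: 2 2 2 2 2 2 2 2

Derivation:
t=0: arr=2 -> substrate=0 bound=2 product=0
t=1: arr=3 -> substrate=3 bound=2 product=0
t=2: arr=0 -> substrate=1 bound=2 product=2
t=3: arr=0 -> substrate=1 bound=2 product=2
t=4: arr=2 -> substrate=1 bound=2 product=4
t=5: arr=2 -> substrate=3 bound=2 product=4
t=6: arr=3 -> substrate=4 bound=2 product=6
t=7: arr=0 -> substrate=4 bound=2 product=6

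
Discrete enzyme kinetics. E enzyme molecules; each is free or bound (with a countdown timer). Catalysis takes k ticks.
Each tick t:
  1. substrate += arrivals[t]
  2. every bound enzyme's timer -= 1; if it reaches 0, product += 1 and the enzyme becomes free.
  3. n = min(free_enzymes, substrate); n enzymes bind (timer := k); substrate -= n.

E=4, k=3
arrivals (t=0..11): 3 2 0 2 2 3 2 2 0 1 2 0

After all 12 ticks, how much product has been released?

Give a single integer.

Answer: 12

Derivation:
t=0: arr=3 -> substrate=0 bound=3 product=0
t=1: arr=2 -> substrate=1 bound=4 product=0
t=2: arr=0 -> substrate=1 bound=4 product=0
t=3: arr=2 -> substrate=0 bound=4 product=3
t=4: arr=2 -> substrate=1 bound=4 product=4
t=5: arr=3 -> substrate=4 bound=4 product=4
t=6: arr=2 -> substrate=3 bound=4 product=7
t=7: arr=2 -> substrate=4 bound=4 product=8
t=8: arr=0 -> substrate=4 bound=4 product=8
t=9: arr=1 -> substrate=2 bound=4 product=11
t=10: arr=2 -> substrate=3 bound=4 product=12
t=11: arr=0 -> substrate=3 bound=4 product=12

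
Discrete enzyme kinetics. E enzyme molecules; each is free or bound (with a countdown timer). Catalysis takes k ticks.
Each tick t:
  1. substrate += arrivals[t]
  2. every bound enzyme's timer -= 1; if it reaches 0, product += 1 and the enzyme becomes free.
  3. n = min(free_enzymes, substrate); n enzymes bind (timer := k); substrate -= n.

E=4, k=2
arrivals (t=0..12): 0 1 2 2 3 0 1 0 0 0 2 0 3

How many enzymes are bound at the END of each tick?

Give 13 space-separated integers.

t=0: arr=0 -> substrate=0 bound=0 product=0
t=1: arr=1 -> substrate=0 bound=1 product=0
t=2: arr=2 -> substrate=0 bound=3 product=0
t=3: arr=2 -> substrate=0 bound=4 product=1
t=4: arr=3 -> substrate=1 bound=4 product=3
t=5: arr=0 -> substrate=0 bound=3 product=5
t=6: arr=1 -> substrate=0 bound=2 product=7
t=7: arr=0 -> substrate=0 bound=1 product=8
t=8: arr=0 -> substrate=0 bound=0 product=9
t=9: arr=0 -> substrate=0 bound=0 product=9
t=10: arr=2 -> substrate=0 bound=2 product=9
t=11: arr=0 -> substrate=0 bound=2 product=9
t=12: arr=3 -> substrate=0 bound=3 product=11

Answer: 0 1 3 4 4 3 2 1 0 0 2 2 3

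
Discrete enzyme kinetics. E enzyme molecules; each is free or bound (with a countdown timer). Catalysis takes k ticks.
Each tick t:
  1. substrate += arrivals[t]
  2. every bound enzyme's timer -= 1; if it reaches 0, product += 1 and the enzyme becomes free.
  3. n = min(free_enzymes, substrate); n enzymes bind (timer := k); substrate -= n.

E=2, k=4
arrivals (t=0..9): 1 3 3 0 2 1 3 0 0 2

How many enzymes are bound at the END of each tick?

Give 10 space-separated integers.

Answer: 1 2 2 2 2 2 2 2 2 2

Derivation:
t=0: arr=1 -> substrate=0 bound=1 product=0
t=1: arr=3 -> substrate=2 bound=2 product=0
t=2: arr=3 -> substrate=5 bound=2 product=0
t=3: arr=0 -> substrate=5 bound=2 product=0
t=4: arr=2 -> substrate=6 bound=2 product=1
t=5: arr=1 -> substrate=6 bound=2 product=2
t=6: arr=3 -> substrate=9 bound=2 product=2
t=7: arr=0 -> substrate=9 bound=2 product=2
t=8: arr=0 -> substrate=8 bound=2 product=3
t=9: arr=2 -> substrate=9 bound=2 product=4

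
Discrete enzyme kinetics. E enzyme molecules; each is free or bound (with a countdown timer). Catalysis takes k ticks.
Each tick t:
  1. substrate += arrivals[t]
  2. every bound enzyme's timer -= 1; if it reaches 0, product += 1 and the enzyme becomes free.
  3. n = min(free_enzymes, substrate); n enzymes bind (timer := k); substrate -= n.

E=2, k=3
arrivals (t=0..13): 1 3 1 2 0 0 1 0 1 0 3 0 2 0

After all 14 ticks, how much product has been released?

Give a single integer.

t=0: arr=1 -> substrate=0 bound=1 product=0
t=1: arr=3 -> substrate=2 bound=2 product=0
t=2: arr=1 -> substrate=3 bound=2 product=0
t=3: arr=2 -> substrate=4 bound=2 product=1
t=4: arr=0 -> substrate=3 bound=2 product=2
t=5: arr=0 -> substrate=3 bound=2 product=2
t=6: arr=1 -> substrate=3 bound=2 product=3
t=7: arr=0 -> substrate=2 bound=2 product=4
t=8: arr=1 -> substrate=3 bound=2 product=4
t=9: arr=0 -> substrate=2 bound=2 product=5
t=10: arr=3 -> substrate=4 bound=2 product=6
t=11: arr=0 -> substrate=4 bound=2 product=6
t=12: arr=2 -> substrate=5 bound=2 product=7
t=13: arr=0 -> substrate=4 bound=2 product=8

Answer: 8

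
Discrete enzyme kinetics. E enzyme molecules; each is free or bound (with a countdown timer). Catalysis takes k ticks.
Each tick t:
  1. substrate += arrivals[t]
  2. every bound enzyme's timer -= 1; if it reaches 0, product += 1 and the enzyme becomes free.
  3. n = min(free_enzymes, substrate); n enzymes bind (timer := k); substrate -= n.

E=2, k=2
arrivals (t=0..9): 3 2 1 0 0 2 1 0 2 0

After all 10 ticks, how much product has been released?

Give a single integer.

Answer: 8

Derivation:
t=0: arr=3 -> substrate=1 bound=2 product=0
t=1: arr=2 -> substrate=3 bound=2 product=0
t=2: arr=1 -> substrate=2 bound=2 product=2
t=3: arr=0 -> substrate=2 bound=2 product=2
t=4: arr=0 -> substrate=0 bound=2 product=4
t=5: arr=2 -> substrate=2 bound=2 product=4
t=6: arr=1 -> substrate=1 bound=2 product=6
t=7: arr=0 -> substrate=1 bound=2 product=6
t=8: arr=2 -> substrate=1 bound=2 product=8
t=9: arr=0 -> substrate=1 bound=2 product=8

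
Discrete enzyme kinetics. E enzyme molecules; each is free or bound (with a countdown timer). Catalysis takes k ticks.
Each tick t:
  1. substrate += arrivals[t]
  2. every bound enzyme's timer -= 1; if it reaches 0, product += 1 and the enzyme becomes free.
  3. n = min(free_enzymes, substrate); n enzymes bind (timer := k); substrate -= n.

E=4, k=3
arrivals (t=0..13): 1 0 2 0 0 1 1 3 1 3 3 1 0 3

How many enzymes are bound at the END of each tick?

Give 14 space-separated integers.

Answer: 1 1 3 2 2 1 2 4 4 4 4 4 4 4

Derivation:
t=0: arr=1 -> substrate=0 bound=1 product=0
t=1: arr=0 -> substrate=0 bound=1 product=0
t=2: arr=2 -> substrate=0 bound=3 product=0
t=3: arr=0 -> substrate=0 bound=2 product=1
t=4: arr=0 -> substrate=0 bound=2 product=1
t=5: arr=1 -> substrate=0 bound=1 product=3
t=6: arr=1 -> substrate=0 bound=2 product=3
t=7: arr=3 -> substrate=1 bound=4 product=3
t=8: arr=1 -> substrate=1 bound=4 product=4
t=9: arr=3 -> substrate=3 bound=4 product=5
t=10: arr=3 -> substrate=4 bound=4 product=7
t=11: arr=1 -> substrate=4 bound=4 product=8
t=12: arr=0 -> substrate=3 bound=4 product=9
t=13: arr=3 -> substrate=4 bound=4 product=11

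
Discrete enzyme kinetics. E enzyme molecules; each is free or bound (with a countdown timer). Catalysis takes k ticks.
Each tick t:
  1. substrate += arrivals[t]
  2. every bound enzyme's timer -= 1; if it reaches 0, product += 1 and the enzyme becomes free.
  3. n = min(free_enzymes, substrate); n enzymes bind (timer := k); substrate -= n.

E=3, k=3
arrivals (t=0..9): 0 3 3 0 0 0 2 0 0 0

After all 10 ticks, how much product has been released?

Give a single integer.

Answer: 6

Derivation:
t=0: arr=0 -> substrate=0 bound=0 product=0
t=1: arr=3 -> substrate=0 bound=3 product=0
t=2: arr=3 -> substrate=3 bound=3 product=0
t=3: arr=0 -> substrate=3 bound=3 product=0
t=4: arr=0 -> substrate=0 bound=3 product=3
t=5: arr=0 -> substrate=0 bound=3 product=3
t=6: arr=2 -> substrate=2 bound=3 product=3
t=7: arr=0 -> substrate=0 bound=2 product=6
t=8: arr=0 -> substrate=0 bound=2 product=6
t=9: arr=0 -> substrate=0 bound=2 product=6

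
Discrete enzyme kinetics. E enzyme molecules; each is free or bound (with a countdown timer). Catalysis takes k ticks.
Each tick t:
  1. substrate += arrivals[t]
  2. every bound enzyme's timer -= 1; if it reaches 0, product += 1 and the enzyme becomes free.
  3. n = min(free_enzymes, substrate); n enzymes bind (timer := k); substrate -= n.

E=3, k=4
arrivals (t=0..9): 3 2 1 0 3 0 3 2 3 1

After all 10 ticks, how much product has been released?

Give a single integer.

t=0: arr=3 -> substrate=0 bound=3 product=0
t=1: arr=2 -> substrate=2 bound=3 product=0
t=2: arr=1 -> substrate=3 bound=3 product=0
t=3: arr=0 -> substrate=3 bound=3 product=0
t=4: arr=3 -> substrate=3 bound=3 product=3
t=5: arr=0 -> substrate=3 bound=3 product=3
t=6: arr=3 -> substrate=6 bound=3 product=3
t=7: arr=2 -> substrate=8 bound=3 product=3
t=8: arr=3 -> substrate=8 bound=3 product=6
t=9: arr=1 -> substrate=9 bound=3 product=6

Answer: 6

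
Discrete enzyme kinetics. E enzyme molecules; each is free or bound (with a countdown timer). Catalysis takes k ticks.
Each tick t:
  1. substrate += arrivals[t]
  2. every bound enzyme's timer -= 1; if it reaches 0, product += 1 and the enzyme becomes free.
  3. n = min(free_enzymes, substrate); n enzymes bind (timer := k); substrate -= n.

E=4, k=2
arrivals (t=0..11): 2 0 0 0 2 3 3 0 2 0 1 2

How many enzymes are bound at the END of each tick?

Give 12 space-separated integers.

Answer: 2 2 0 0 2 4 4 4 4 2 1 3

Derivation:
t=0: arr=2 -> substrate=0 bound=2 product=0
t=1: arr=0 -> substrate=0 bound=2 product=0
t=2: arr=0 -> substrate=0 bound=0 product=2
t=3: arr=0 -> substrate=0 bound=0 product=2
t=4: arr=2 -> substrate=0 bound=2 product=2
t=5: arr=3 -> substrate=1 bound=4 product=2
t=6: arr=3 -> substrate=2 bound=4 product=4
t=7: arr=0 -> substrate=0 bound=4 product=6
t=8: arr=2 -> substrate=0 bound=4 product=8
t=9: arr=0 -> substrate=0 bound=2 product=10
t=10: arr=1 -> substrate=0 bound=1 product=12
t=11: arr=2 -> substrate=0 bound=3 product=12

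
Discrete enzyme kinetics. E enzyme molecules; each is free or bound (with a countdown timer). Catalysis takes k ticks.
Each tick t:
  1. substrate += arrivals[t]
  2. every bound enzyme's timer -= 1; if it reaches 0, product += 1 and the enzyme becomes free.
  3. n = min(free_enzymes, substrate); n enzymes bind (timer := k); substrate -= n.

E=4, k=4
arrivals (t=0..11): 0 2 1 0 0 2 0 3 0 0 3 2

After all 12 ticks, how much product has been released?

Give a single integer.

t=0: arr=0 -> substrate=0 bound=0 product=0
t=1: arr=2 -> substrate=0 bound=2 product=0
t=2: arr=1 -> substrate=0 bound=3 product=0
t=3: arr=0 -> substrate=0 bound=3 product=0
t=4: arr=0 -> substrate=0 bound=3 product=0
t=5: arr=2 -> substrate=0 bound=3 product=2
t=6: arr=0 -> substrate=0 bound=2 product=3
t=7: arr=3 -> substrate=1 bound=4 product=3
t=8: arr=0 -> substrate=1 bound=4 product=3
t=9: arr=0 -> substrate=0 bound=3 product=5
t=10: arr=3 -> substrate=2 bound=4 product=5
t=11: arr=2 -> substrate=2 bound=4 product=7

Answer: 7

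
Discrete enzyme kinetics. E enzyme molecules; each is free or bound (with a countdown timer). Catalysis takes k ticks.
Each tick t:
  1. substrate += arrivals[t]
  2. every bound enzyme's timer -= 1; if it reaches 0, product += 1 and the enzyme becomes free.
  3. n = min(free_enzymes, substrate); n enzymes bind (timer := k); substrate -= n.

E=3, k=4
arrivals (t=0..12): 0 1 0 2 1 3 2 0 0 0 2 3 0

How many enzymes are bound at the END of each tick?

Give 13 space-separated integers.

Answer: 0 1 1 3 3 3 3 3 3 3 3 3 3

Derivation:
t=0: arr=0 -> substrate=0 bound=0 product=0
t=1: arr=1 -> substrate=0 bound=1 product=0
t=2: arr=0 -> substrate=0 bound=1 product=0
t=3: arr=2 -> substrate=0 bound=3 product=0
t=4: arr=1 -> substrate=1 bound=3 product=0
t=5: arr=3 -> substrate=3 bound=3 product=1
t=6: arr=2 -> substrate=5 bound=3 product=1
t=7: arr=0 -> substrate=3 bound=3 product=3
t=8: arr=0 -> substrate=3 bound=3 product=3
t=9: arr=0 -> substrate=2 bound=3 product=4
t=10: arr=2 -> substrate=4 bound=3 product=4
t=11: arr=3 -> substrate=5 bound=3 product=6
t=12: arr=0 -> substrate=5 bound=3 product=6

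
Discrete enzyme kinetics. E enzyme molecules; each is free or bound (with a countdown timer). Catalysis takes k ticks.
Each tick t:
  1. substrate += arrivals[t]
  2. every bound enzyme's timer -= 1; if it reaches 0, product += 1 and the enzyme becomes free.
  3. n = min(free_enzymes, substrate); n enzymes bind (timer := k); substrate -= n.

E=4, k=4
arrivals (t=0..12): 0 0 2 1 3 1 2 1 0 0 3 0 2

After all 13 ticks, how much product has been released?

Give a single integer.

t=0: arr=0 -> substrate=0 bound=0 product=0
t=1: arr=0 -> substrate=0 bound=0 product=0
t=2: arr=2 -> substrate=0 bound=2 product=0
t=3: arr=1 -> substrate=0 bound=3 product=0
t=4: arr=3 -> substrate=2 bound=4 product=0
t=5: arr=1 -> substrate=3 bound=4 product=0
t=6: arr=2 -> substrate=3 bound=4 product=2
t=7: arr=1 -> substrate=3 bound=4 product=3
t=8: arr=0 -> substrate=2 bound=4 product=4
t=9: arr=0 -> substrate=2 bound=4 product=4
t=10: arr=3 -> substrate=3 bound=4 product=6
t=11: arr=0 -> substrate=2 bound=4 product=7
t=12: arr=2 -> substrate=3 bound=4 product=8

Answer: 8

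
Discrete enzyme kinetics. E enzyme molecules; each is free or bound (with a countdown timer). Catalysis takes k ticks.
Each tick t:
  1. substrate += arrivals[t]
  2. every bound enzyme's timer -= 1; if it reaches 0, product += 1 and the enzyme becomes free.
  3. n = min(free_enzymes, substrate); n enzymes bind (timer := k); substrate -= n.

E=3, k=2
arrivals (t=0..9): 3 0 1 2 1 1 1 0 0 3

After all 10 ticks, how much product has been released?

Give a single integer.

Answer: 9

Derivation:
t=0: arr=3 -> substrate=0 bound=3 product=0
t=1: arr=0 -> substrate=0 bound=3 product=0
t=2: arr=1 -> substrate=0 bound=1 product=3
t=3: arr=2 -> substrate=0 bound=3 product=3
t=4: arr=1 -> substrate=0 bound=3 product=4
t=5: arr=1 -> substrate=0 bound=2 product=6
t=6: arr=1 -> substrate=0 bound=2 product=7
t=7: arr=0 -> substrate=0 bound=1 product=8
t=8: arr=0 -> substrate=0 bound=0 product=9
t=9: arr=3 -> substrate=0 bound=3 product=9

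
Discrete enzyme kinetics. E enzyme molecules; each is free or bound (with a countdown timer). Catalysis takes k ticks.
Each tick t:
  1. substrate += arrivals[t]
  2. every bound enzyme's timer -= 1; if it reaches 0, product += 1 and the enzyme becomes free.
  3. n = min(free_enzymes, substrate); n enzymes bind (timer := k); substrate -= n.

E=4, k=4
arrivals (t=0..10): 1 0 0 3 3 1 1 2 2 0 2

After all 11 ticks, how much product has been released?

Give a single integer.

t=0: arr=1 -> substrate=0 bound=1 product=0
t=1: arr=0 -> substrate=0 bound=1 product=0
t=2: arr=0 -> substrate=0 bound=1 product=0
t=3: arr=3 -> substrate=0 bound=4 product=0
t=4: arr=3 -> substrate=2 bound=4 product=1
t=5: arr=1 -> substrate=3 bound=4 product=1
t=6: arr=1 -> substrate=4 bound=4 product=1
t=7: arr=2 -> substrate=3 bound=4 product=4
t=8: arr=2 -> substrate=4 bound=4 product=5
t=9: arr=0 -> substrate=4 bound=4 product=5
t=10: arr=2 -> substrate=6 bound=4 product=5

Answer: 5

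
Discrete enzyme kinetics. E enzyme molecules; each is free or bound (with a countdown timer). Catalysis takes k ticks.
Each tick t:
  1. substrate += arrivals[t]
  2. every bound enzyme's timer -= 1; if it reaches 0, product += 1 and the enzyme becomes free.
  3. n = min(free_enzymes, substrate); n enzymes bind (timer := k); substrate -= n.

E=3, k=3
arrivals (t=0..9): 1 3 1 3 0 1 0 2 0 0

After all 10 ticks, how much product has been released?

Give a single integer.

Answer: 7

Derivation:
t=0: arr=1 -> substrate=0 bound=1 product=0
t=1: arr=3 -> substrate=1 bound=3 product=0
t=2: arr=1 -> substrate=2 bound=3 product=0
t=3: arr=3 -> substrate=4 bound=3 product=1
t=4: arr=0 -> substrate=2 bound=3 product=3
t=5: arr=1 -> substrate=3 bound=3 product=3
t=6: arr=0 -> substrate=2 bound=3 product=4
t=7: arr=2 -> substrate=2 bound=3 product=6
t=8: arr=0 -> substrate=2 bound=3 product=6
t=9: arr=0 -> substrate=1 bound=3 product=7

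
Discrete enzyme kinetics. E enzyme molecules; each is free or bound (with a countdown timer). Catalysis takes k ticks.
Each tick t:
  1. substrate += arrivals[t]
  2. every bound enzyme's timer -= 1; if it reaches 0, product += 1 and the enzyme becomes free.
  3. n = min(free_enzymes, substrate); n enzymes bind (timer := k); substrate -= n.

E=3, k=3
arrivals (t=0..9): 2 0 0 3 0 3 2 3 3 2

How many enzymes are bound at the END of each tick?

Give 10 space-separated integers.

Answer: 2 2 2 3 3 3 3 3 3 3

Derivation:
t=0: arr=2 -> substrate=0 bound=2 product=0
t=1: arr=0 -> substrate=0 bound=2 product=0
t=2: arr=0 -> substrate=0 bound=2 product=0
t=3: arr=3 -> substrate=0 bound=3 product=2
t=4: arr=0 -> substrate=0 bound=3 product=2
t=5: arr=3 -> substrate=3 bound=3 product=2
t=6: arr=2 -> substrate=2 bound=3 product=5
t=7: arr=3 -> substrate=5 bound=3 product=5
t=8: arr=3 -> substrate=8 bound=3 product=5
t=9: arr=2 -> substrate=7 bound=3 product=8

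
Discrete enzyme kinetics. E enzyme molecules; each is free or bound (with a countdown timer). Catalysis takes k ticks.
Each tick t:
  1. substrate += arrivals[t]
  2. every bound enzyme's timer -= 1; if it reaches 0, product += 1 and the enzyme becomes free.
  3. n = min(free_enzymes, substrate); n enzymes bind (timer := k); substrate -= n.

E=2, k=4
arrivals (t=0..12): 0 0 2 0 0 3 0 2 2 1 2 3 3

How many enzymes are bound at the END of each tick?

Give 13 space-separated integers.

Answer: 0 0 2 2 2 2 2 2 2 2 2 2 2

Derivation:
t=0: arr=0 -> substrate=0 bound=0 product=0
t=1: arr=0 -> substrate=0 bound=0 product=0
t=2: arr=2 -> substrate=0 bound=2 product=0
t=3: arr=0 -> substrate=0 bound=2 product=0
t=4: arr=0 -> substrate=0 bound=2 product=0
t=5: arr=3 -> substrate=3 bound=2 product=0
t=6: arr=0 -> substrate=1 bound=2 product=2
t=7: arr=2 -> substrate=3 bound=2 product=2
t=8: arr=2 -> substrate=5 bound=2 product=2
t=9: arr=1 -> substrate=6 bound=2 product=2
t=10: arr=2 -> substrate=6 bound=2 product=4
t=11: arr=3 -> substrate=9 bound=2 product=4
t=12: arr=3 -> substrate=12 bound=2 product=4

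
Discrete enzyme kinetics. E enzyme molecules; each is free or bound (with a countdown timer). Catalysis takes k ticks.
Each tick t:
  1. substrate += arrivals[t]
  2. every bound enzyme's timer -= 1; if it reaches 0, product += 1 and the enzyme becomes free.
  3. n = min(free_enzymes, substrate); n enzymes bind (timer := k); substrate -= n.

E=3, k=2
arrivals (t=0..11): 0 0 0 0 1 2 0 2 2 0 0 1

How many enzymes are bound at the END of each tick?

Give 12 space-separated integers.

Answer: 0 0 0 0 1 3 2 2 3 2 1 1

Derivation:
t=0: arr=0 -> substrate=0 bound=0 product=0
t=1: arr=0 -> substrate=0 bound=0 product=0
t=2: arr=0 -> substrate=0 bound=0 product=0
t=3: arr=0 -> substrate=0 bound=0 product=0
t=4: arr=1 -> substrate=0 bound=1 product=0
t=5: arr=2 -> substrate=0 bound=3 product=0
t=6: arr=0 -> substrate=0 bound=2 product=1
t=7: arr=2 -> substrate=0 bound=2 product=3
t=8: arr=2 -> substrate=1 bound=3 product=3
t=9: arr=0 -> substrate=0 bound=2 product=5
t=10: arr=0 -> substrate=0 bound=1 product=6
t=11: arr=1 -> substrate=0 bound=1 product=7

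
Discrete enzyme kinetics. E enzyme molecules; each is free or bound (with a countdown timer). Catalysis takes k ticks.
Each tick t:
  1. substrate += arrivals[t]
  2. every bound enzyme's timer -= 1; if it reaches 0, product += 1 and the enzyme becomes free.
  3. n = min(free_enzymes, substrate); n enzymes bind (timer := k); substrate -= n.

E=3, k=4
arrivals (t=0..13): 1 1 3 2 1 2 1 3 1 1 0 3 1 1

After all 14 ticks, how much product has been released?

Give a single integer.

t=0: arr=1 -> substrate=0 bound=1 product=0
t=1: arr=1 -> substrate=0 bound=2 product=0
t=2: arr=3 -> substrate=2 bound=3 product=0
t=3: arr=2 -> substrate=4 bound=3 product=0
t=4: arr=1 -> substrate=4 bound=3 product=1
t=5: arr=2 -> substrate=5 bound=3 product=2
t=6: arr=1 -> substrate=5 bound=3 product=3
t=7: arr=3 -> substrate=8 bound=3 product=3
t=8: arr=1 -> substrate=8 bound=3 product=4
t=9: arr=1 -> substrate=8 bound=3 product=5
t=10: arr=0 -> substrate=7 bound=3 product=6
t=11: arr=3 -> substrate=10 bound=3 product=6
t=12: arr=1 -> substrate=10 bound=3 product=7
t=13: arr=1 -> substrate=10 bound=3 product=8

Answer: 8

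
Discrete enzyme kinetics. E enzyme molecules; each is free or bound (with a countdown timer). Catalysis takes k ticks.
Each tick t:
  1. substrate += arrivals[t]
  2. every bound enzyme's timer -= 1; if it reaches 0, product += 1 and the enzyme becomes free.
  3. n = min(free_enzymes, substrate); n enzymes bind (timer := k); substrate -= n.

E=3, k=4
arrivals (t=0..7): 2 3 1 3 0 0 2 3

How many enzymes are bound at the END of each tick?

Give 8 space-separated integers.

t=0: arr=2 -> substrate=0 bound=2 product=0
t=1: arr=3 -> substrate=2 bound=3 product=0
t=2: arr=1 -> substrate=3 bound=3 product=0
t=3: arr=3 -> substrate=6 bound=3 product=0
t=4: arr=0 -> substrate=4 bound=3 product=2
t=5: arr=0 -> substrate=3 bound=3 product=3
t=6: arr=2 -> substrate=5 bound=3 product=3
t=7: arr=3 -> substrate=8 bound=3 product=3

Answer: 2 3 3 3 3 3 3 3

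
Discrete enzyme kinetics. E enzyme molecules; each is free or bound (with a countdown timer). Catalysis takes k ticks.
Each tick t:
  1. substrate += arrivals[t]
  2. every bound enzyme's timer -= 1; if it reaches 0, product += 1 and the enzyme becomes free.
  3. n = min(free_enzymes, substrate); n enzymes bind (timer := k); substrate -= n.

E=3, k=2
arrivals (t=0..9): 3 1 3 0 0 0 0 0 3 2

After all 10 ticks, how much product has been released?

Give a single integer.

t=0: arr=3 -> substrate=0 bound=3 product=0
t=1: arr=1 -> substrate=1 bound=3 product=0
t=2: arr=3 -> substrate=1 bound=3 product=3
t=3: arr=0 -> substrate=1 bound=3 product=3
t=4: arr=0 -> substrate=0 bound=1 product=6
t=5: arr=0 -> substrate=0 bound=1 product=6
t=6: arr=0 -> substrate=0 bound=0 product=7
t=7: arr=0 -> substrate=0 bound=0 product=7
t=8: arr=3 -> substrate=0 bound=3 product=7
t=9: arr=2 -> substrate=2 bound=3 product=7

Answer: 7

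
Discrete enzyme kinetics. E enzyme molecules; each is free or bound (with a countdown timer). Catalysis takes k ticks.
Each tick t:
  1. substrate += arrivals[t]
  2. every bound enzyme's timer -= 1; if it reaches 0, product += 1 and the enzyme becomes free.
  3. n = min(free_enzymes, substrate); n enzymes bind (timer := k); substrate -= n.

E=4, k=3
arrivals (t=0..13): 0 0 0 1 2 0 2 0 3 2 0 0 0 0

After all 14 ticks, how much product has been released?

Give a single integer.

t=0: arr=0 -> substrate=0 bound=0 product=0
t=1: arr=0 -> substrate=0 bound=0 product=0
t=2: arr=0 -> substrate=0 bound=0 product=0
t=3: arr=1 -> substrate=0 bound=1 product=0
t=4: arr=2 -> substrate=0 bound=3 product=0
t=5: arr=0 -> substrate=0 bound=3 product=0
t=6: arr=2 -> substrate=0 bound=4 product=1
t=7: arr=0 -> substrate=0 bound=2 product=3
t=8: arr=3 -> substrate=1 bound=4 product=3
t=9: arr=2 -> substrate=1 bound=4 product=5
t=10: arr=0 -> substrate=1 bound=4 product=5
t=11: arr=0 -> substrate=0 bound=3 product=7
t=12: arr=0 -> substrate=0 bound=1 product=9
t=13: arr=0 -> substrate=0 bound=1 product=9

Answer: 9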